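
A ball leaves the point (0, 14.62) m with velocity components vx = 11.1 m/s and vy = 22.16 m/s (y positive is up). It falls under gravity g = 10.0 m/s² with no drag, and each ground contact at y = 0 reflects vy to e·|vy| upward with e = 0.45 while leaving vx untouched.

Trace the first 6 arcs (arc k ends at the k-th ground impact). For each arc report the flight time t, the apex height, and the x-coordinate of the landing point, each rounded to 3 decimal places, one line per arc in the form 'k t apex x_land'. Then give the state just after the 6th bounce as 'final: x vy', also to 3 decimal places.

1 5.015 39.173 55.667
2 2.519 7.933 83.629
3 1.134 1.606 96.213
4 0.510 0.325 101.875
5 0.230 0.066 104.423
6 0.103 0.013 105.570
final: 105.570 0.232

Arc 1: start y=14.620, vy=22.160 → t=5.015, apex=39.173, x_land=55.667, impact vy=-27.990
  bounce: vy ← 0.45·27.990 = 12.596
Arc 2: start y=0.000, vy=12.596 → t=2.519, apex=7.933, x_land=83.629, impact vy=-12.596
  bounce: vy ← 0.45·12.596 = 5.668
Arc 3: start y=0.000, vy=5.668 → t=1.134, apex=1.606, x_land=96.213, impact vy=-5.668
  bounce: vy ← 0.45·5.668 = 2.551
Arc 4: start y=0.000, vy=2.551 → t=0.510, apex=0.325, x_land=101.875, impact vy=-2.551
  bounce: vy ← 0.45·2.551 = 1.148
Arc 5: start y=0.000, vy=1.148 → t=0.230, apex=0.066, x_land=104.423, impact vy=-1.148
  bounce: vy ← 0.45·1.148 = 0.517
Arc 6: start y=0.000, vy=0.517 → t=0.103, apex=0.013, x_land=105.570, impact vy=-0.517
  bounce: vy ← 0.45·0.517 = 0.232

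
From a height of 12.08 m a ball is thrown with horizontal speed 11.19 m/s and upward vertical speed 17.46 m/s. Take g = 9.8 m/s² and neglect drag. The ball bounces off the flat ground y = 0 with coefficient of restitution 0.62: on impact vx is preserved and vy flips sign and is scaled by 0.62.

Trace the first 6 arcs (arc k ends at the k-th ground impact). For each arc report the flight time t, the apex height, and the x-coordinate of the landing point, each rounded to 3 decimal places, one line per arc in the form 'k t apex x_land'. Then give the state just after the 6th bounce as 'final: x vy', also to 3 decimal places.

Arc 1: start y=12.080, vy=17.460 → t=4.156, apex=27.634, x_land=46.510, impact vy=-23.273
  bounce: vy ← 0.62·23.273 = 14.429
Arc 2: start y=0.000, vy=14.429 → t=2.945, apex=10.622, x_land=79.461, impact vy=-14.429
  bounce: vy ← 0.62·14.429 = 8.946
Arc 3: start y=0.000, vy=8.946 → t=1.826, apex=4.083, x_land=99.891, impact vy=-8.946
  bounce: vy ← 0.62·8.946 = 5.547
Arc 4: start y=0.000, vy=5.547 → t=1.132, apex=1.570, x_land=112.558, impact vy=-5.547
  bounce: vy ← 0.62·5.547 = 3.439
Arc 5: start y=0.000, vy=3.439 → t=0.702, apex=0.603, x_land=120.411, impact vy=-3.439
  bounce: vy ← 0.62·3.439 = 2.132
Arc 6: start y=0.000, vy=2.132 → t=0.435, apex=0.232, x_land=125.280, impact vy=-2.132
  bounce: vy ← 0.62·2.132 = 1.322

1 4.156 27.634 46.510
2 2.945 10.622 79.461
3 1.826 4.083 99.891
4 1.132 1.570 112.558
5 0.702 0.603 120.411
6 0.435 0.232 125.280
final: 125.280 1.322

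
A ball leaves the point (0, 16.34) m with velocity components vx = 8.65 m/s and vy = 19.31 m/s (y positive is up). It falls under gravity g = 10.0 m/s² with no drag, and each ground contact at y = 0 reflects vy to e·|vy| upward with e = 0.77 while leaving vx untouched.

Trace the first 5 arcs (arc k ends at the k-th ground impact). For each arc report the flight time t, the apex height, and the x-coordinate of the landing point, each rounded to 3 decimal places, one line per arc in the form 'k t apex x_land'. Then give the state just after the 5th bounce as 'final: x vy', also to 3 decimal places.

1 4.576 34.984 39.584
2 4.074 20.742 74.820
3 3.137 12.298 101.951
4 2.415 7.291 122.843
5 1.860 4.323 138.929
final: 138.929 7.160

Arc 1: start y=16.340, vy=19.310 → t=4.576, apex=34.984, x_land=39.584, impact vy=-26.451
  bounce: vy ← 0.77·26.451 = 20.368
Arc 2: start y=0.000, vy=20.368 → t=4.074, apex=20.742, x_land=74.820, impact vy=-20.368
  bounce: vy ← 0.77·20.368 = 15.683
Arc 3: start y=0.000, vy=15.683 → t=3.137, apex=12.298, x_land=101.951, impact vy=-15.683
  bounce: vy ← 0.77·15.683 = 12.076
Arc 4: start y=0.000, vy=12.076 → t=2.415, apex=7.291, x_land=122.843, impact vy=-12.076
  bounce: vy ← 0.77·12.076 = 9.298
Arc 5: start y=0.000, vy=9.298 → t=1.860, apex=4.323, x_land=138.929, impact vy=-9.298
  bounce: vy ← 0.77·9.298 = 7.160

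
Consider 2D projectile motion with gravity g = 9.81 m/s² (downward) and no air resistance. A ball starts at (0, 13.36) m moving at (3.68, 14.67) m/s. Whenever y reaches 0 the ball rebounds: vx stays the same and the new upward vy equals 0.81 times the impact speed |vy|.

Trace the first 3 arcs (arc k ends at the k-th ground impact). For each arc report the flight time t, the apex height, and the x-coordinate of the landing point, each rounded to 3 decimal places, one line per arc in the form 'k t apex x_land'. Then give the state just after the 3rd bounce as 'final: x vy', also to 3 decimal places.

1 3.723 24.329 13.699
2 3.608 15.962 26.976
3 2.922 10.473 37.730
final: 37.730 11.611

Arc 1: start y=13.360, vy=14.670 → t=3.723, apex=24.329, x_land=13.699, impact vy=-21.848
  bounce: vy ← 0.81·21.848 = 17.697
Arc 2: start y=0.000, vy=17.697 → t=3.608, apex=15.962, x_land=26.976, impact vy=-17.697
  bounce: vy ← 0.81·17.697 = 14.334
Arc 3: start y=0.000, vy=14.334 → t=2.922, apex=10.473, x_land=37.730, impact vy=-14.334
  bounce: vy ← 0.81·14.334 = 11.611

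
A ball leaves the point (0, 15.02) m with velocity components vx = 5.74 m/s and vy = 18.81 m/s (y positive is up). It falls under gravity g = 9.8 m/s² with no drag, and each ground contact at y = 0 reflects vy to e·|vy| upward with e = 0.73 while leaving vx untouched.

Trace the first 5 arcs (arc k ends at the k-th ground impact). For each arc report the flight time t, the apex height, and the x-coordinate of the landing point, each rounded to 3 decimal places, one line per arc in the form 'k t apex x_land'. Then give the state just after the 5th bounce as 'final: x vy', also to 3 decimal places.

1 4.517 33.072 25.930
2 3.793 17.624 47.701
3 2.769 9.392 63.595
4 2.021 5.005 75.197
5 1.476 2.667 83.667
final: 83.667 5.278

Arc 1: start y=15.020, vy=18.810 → t=4.517, apex=33.072, x_land=25.930, impact vy=-25.460
  bounce: vy ← 0.73·25.460 = 18.586
Arc 2: start y=0.000, vy=18.586 → t=3.793, apex=17.624, x_land=47.701, impact vy=-18.586
  bounce: vy ← 0.73·18.586 = 13.568
Arc 3: start y=0.000, vy=13.568 → t=2.769, apex=9.392, x_land=63.595, impact vy=-13.568
  bounce: vy ← 0.73·13.568 = 9.904
Arc 4: start y=0.000, vy=9.904 → t=2.021, apex=5.005, x_land=75.197, impact vy=-9.904
  bounce: vy ← 0.73·9.904 = 7.230
Arc 5: start y=0.000, vy=7.230 → t=1.476, apex=2.667, x_land=83.667, impact vy=-7.230
  bounce: vy ← 0.73·7.230 = 5.278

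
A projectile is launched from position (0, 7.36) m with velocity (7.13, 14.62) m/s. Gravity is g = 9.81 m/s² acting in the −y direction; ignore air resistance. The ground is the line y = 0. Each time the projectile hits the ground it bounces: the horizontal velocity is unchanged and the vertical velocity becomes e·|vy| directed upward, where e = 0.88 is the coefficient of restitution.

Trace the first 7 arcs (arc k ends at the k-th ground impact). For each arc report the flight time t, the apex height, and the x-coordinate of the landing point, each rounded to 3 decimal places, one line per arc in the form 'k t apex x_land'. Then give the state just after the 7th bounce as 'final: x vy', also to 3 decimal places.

Arc 1: start y=7.360, vy=14.620 → t=3.419, apex=18.254, x_land=24.381, impact vy=-18.925
  bounce: vy ← 0.88·18.925 = 16.654
Arc 2: start y=0.000, vy=16.654 → t=3.395, apex=14.136, x_land=48.589, impact vy=-16.654
  bounce: vy ← 0.88·16.654 = 14.655
Arc 3: start y=0.000, vy=14.655 → t=2.988, apex=10.947, x_land=69.892, impact vy=-14.655
  bounce: vy ← 0.88·14.655 = 12.897
Arc 4: start y=0.000, vy=12.897 → t=2.629, apex=8.477, x_land=88.639, impact vy=-12.897
  bounce: vy ← 0.88·12.897 = 11.349
Arc 5: start y=0.000, vy=11.349 → t=2.314, apex=6.565, x_land=105.136, impact vy=-11.349
  bounce: vy ← 0.88·11.349 = 9.987
Arc 6: start y=0.000, vy=9.987 → t=2.036, apex=5.084, x_land=119.654, impact vy=-9.987
  bounce: vy ← 0.88·9.987 = 8.789
Arc 7: start y=0.000, vy=8.789 → t=1.792, apex=3.937, x_land=132.430, impact vy=-8.789
  bounce: vy ← 0.88·8.789 = 7.734

1 3.419 18.254 24.381
2 3.395 14.136 48.589
3 2.988 10.947 69.892
4 2.629 8.477 88.639
5 2.314 6.565 105.136
6 2.036 5.084 119.654
7 1.792 3.937 132.430
final: 132.430 7.734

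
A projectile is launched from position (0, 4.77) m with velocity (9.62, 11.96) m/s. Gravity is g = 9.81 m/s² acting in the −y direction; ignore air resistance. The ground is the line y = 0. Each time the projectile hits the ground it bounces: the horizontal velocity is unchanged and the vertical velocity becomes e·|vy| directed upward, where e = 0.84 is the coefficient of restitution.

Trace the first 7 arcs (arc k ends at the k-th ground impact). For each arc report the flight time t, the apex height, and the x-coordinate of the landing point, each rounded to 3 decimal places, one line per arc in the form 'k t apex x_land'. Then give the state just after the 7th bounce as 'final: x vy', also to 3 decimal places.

Arc 1: start y=4.770, vy=11.960 → t=2.787, apex=12.061, x_land=26.813, impact vy=-15.383
  bounce: vy ← 0.84·15.383 = 12.922
Arc 2: start y=0.000, vy=12.922 → t=2.634, apex=8.510, x_land=52.156, impact vy=-12.922
  bounce: vy ← 0.84·12.922 = 10.854
Arc 3: start y=0.000, vy=10.854 → t=2.213, apex=6.005, x_land=73.443, impact vy=-10.854
  bounce: vy ← 0.84·10.854 = 9.117
Arc 4: start y=0.000, vy=9.117 → t=1.859, apex=4.237, x_land=91.325, impact vy=-9.117
  bounce: vy ← 0.84·9.117 = 7.659
Arc 5: start y=0.000, vy=7.659 → t=1.561, apex=2.990, x_land=106.346, impact vy=-7.659
  bounce: vy ← 0.84·7.659 = 6.433
Arc 6: start y=0.000, vy=6.433 → t=1.312, apex=2.109, x_land=118.963, impact vy=-6.433
  bounce: vy ← 0.84·6.433 = 5.404
Arc 7: start y=0.000, vy=5.404 → t=1.102, apex=1.488, x_land=129.561, impact vy=-5.404
  bounce: vy ← 0.84·5.404 = 4.539

1 2.787 12.061 26.813
2 2.634 8.510 52.156
3 2.213 6.005 73.443
4 1.859 4.237 91.325
5 1.561 2.990 106.346
6 1.312 2.109 118.963
7 1.102 1.488 129.561
final: 129.561 4.539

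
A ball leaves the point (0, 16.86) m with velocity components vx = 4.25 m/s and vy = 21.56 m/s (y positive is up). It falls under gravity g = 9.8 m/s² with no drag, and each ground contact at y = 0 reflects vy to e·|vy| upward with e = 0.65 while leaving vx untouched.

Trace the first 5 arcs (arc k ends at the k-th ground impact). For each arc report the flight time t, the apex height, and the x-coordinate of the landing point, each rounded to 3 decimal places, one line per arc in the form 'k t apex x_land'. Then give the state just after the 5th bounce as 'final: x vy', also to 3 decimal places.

Arc 1: start y=16.860, vy=21.560 → t=5.078, apex=40.576, x_land=21.580, impact vy=-28.201
  bounce: vy ← 0.65·28.201 = 18.331
Arc 2: start y=0.000, vy=18.331 → t=3.741, apex=17.143, x_land=37.479, impact vy=-18.331
  bounce: vy ← 0.65·18.331 = 11.915
Arc 3: start y=0.000, vy=11.915 → t=2.432, apex=7.243, x_land=47.813, impact vy=-11.915
  bounce: vy ← 0.65·11.915 = 7.745
Arc 4: start y=0.000, vy=7.745 → t=1.581, apex=3.060, x_land=54.531, impact vy=-7.745
  bounce: vy ← 0.65·7.745 = 5.034
Arc 5: start y=0.000, vy=5.034 → t=1.027, apex=1.293, x_land=58.897, impact vy=-5.034
  bounce: vy ← 0.65·5.034 = 3.272

1 5.078 40.576 21.580
2 3.741 17.143 37.479
3 2.432 7.243 47.813
4 1.581 3.060 54.531
5 1.027 1.293 58.897
final: 58.897 3.272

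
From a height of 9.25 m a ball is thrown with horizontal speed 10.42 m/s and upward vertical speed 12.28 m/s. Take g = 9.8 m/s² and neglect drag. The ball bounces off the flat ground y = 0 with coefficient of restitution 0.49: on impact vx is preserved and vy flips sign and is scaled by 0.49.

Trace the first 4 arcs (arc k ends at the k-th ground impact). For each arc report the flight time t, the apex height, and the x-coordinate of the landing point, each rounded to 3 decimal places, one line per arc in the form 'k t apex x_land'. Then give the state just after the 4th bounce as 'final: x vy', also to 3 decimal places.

Arc 1: start y=9.250, vy=12.280 → t=3.113, apex=16.944, x_land=32.433, impact vy=-18.224
  bounce: vy ← 0.49·18.224 = 8.930
Arc 2: start y=0.000, vy=8.930 → t=1.822, apex=4.068, x_land=51.422, impact vy=-8.930
  bounce: vy ← 0.49·8.930 = 4.375
Arc 3: start y=0.000, vy=4.375 → t=0.893, apex=0.977, x_land=60.727, impact vy=-4.375
  bounce: vy ← 0.49·4.375 = 2.144
Arc 4: start y=0.000, vy=2.144 → t=0.438, apex=0.235, x_land=65.286, impact vy=-2.144
  bounce: vy ← 0.49·2.144 = 1.051

1 3.113 16.944 32.433
2 1.822 4.068 51.422
3 0.893 0.977 60.727
4 0.438 0.235 65.286
final: 65.286 1.051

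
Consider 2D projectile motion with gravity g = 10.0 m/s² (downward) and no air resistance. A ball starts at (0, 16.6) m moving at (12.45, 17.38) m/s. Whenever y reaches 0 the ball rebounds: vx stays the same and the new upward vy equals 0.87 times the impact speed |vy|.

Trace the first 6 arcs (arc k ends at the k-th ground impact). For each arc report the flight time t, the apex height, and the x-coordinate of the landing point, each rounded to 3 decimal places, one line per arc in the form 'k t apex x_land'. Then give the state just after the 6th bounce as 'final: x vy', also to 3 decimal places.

Arc 1: start y=16.600, vy=17.380 → t=4.256, apex=31.703, x_land=52.988, impact vy=-25.181
  bounce: vy ← 0.87·25.181 = 21.907
Arc 2: start y=0.000, vy=21.907 → t=4.381, apex=23.996, x_land=107.537, impact vy=-21.907
  bounce: vy ← 0.87·21.907 = 19.059
Arc 3: start y=0.000, vy=19.059 → t=3.812, apex=18.163, x_land=154.994, impact vy=-19.059
  bounce: vy ← 0.87·19.059 = 16.582
Arc 4: start y=0.000, vy=16.582 → t=3.316, apex=13.747, x_land=196.282, impact vy=-16.582
  bounce: vy ← 0.87·16.582 = 14.426
Arc 5: start y=0.000, vy=14.426 → t=2.885, apex=10.405, x_land=232.203, impact vy=-14.426
  bounce: vy ← 0.87·14.426 = 12.551
Arc 6: start y=0.000, vy=12.551 → t=2.510, apex=7.876, x_land=263.454, impact vy=-12.551
  bounce: vy ← 0.87·12.551 = 10.919

1 4.256 31.703 52.988
2 4.381 23.996 107.537
3 3.812 18.163 154.994
4 3.316 13.747 196.282
5 2.885 10.405 232.203
6 2.510 7.876 263.454
final: 263.454 10.919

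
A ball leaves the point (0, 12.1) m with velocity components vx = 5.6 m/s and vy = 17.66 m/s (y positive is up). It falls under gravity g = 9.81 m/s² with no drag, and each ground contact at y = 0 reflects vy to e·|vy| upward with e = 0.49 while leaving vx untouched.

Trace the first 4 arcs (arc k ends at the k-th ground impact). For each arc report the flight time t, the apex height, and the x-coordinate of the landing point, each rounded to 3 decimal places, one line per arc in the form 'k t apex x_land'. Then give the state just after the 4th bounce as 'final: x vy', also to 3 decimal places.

1 4.189 27.996 23.460
2 2.341 6.722 36.571
3 1.147 1.614 42.995
4 0.562 0.387 46.143
final: 46.143 1.351

Arc 1: start y=12.100, vy=17.660 → t=4.189, apex=27.996, x_land=23.460, impact vy=-23.437
  bounce: vy ← 0.49·23.437 = 11.484
Arc 2: start y=0.000, vy=11.484 → t=2.341, apex=6.722, x_land=36.571, impact vy=-11.484
  bounce: vy ← 0.49·11.484 = 5.627
Arc 3: start y=0.000, vy=5.627 → t=1.147, apex=1.614, x_land=42.995, impact vy=-5.627
  bounce: vy ← 0.49·5.627 = 2.757
Arc 4: start y=0.000, vy=2.757 → t=0.562, apex=0.387, x_land=46.143, impact vy=-2.757
  bounce: vy ← 0.49·2.757 = 1.351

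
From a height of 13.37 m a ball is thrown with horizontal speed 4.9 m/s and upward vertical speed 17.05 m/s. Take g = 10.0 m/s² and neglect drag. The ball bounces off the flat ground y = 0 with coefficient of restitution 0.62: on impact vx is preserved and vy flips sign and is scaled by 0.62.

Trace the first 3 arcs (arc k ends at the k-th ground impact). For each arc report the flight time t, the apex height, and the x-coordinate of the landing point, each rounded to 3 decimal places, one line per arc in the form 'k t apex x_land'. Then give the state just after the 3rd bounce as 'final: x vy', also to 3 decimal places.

1 4.067 27.905 19.930
2 2.929 10.727 34.284
3 1.816 4.123 43.184
final: 43.184 5.630

Arc 1: start y=13.370, vy=17.050 → t=4.067, apex=27.905, x_land=19.930, impact vy=-23.624
  bounce: vy ← 0.62·23.624 = 14.647
Arc 2: start y=0.000, vy=14.647 → t=2.929, apex=10.727, x_land=34.284, impact vy=-14.647
  bounce: vy ← 0.62·14.647 = 9.081
Arc 3: start y=0.000, vy=9.081 → t=1.816, apex=4.123, x_land=43.184, impact vy=-9.081
  bounce: vy ← 0.62·9.081 = 5.630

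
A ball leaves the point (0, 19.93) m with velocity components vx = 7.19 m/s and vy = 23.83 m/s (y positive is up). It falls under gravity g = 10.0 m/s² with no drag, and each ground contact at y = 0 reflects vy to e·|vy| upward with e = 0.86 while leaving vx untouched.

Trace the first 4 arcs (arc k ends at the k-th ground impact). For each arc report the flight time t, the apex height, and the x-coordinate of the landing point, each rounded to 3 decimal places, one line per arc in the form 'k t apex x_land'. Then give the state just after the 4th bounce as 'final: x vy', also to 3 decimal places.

Arc 1: start y=19.930, vy=23.830 → t=5.492, apex=48.323, x_land=39.486, impact vy=-31.088
  bounce: vy ← 0.86·31.088 = 26.736
Arc 2: start y=0.000, vy=26.736 → t=5.347, apex=35.740, x_land=77.932, impact vy=-26.736
  bounce: vy ← 0.86·26.736 = 22.993
Arc 3: start y=0.000, vy=22.993 → t=4.599, apex=26.433, x_land=110.996, impact vy=-22.993
  bounce: vy ← 0.86·22.993 = 19.774
Arc 4: start y=0.000, vy=19.774 → t=3.955, apex=19.550, x_land=139.430, impact vy=-19.774
  bounce: vy ← 0.86·19.774 = 17.005

1 5.492 48.323 39.486
2 5.347 35.740 77.932
3 4.599 26.433 110.996
4 3.955 19.550 139.430
final: 139.430 17.005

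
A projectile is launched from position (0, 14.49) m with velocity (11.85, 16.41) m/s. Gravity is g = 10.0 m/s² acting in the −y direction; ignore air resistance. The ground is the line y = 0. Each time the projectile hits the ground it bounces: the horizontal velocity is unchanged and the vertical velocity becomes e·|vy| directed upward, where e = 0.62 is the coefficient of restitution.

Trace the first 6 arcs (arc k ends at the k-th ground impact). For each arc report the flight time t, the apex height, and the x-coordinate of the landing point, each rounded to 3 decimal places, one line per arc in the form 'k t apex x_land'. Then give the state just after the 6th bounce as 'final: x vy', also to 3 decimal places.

1 4.006 27.954 47.465
2 2.932 10.746 82.209
3 1.818 4.131 103.751
4 1.127 1.588 117.106
5 0.699 0.610 125.387
6 0.433 0.235 130.521
final: 130.521 1.343

Arc 1: start y=14.490, vy=16.410 → t=4.006, apex=27.954, x_land=47.465, impact vy=-23.645
  bounce: vy ← 0.62·23.645 = 14.660
Arc 2: start y=0.000, vy=14.660 → t=2.932, apex=10.746, x_land=82.209, impact vy=-14.660
  bounce: vy ← 0.62·14.660 = 9.089
Arc 3: start y=0.000, vy=9.089 → t=1.818, apex=4.131, x_land=103.751, impact vy=-9.089
  bounce: vy ← 0.62·9.089 = 5.635
Arc 4: start y=0.000, vy=5.635 → t=1.127, apex=1.588, x_land=117.106, impact vy=-5.635
  bounce: vy ← 0.62·5.635 = 3.494
Arc 5: start y=0.000, vy=3.494 → t=0.699, apex=0.610, x_land=125.387, impact vy=-3.494
  bounce: vy ← 0.62·3.494 = 2.166
Arc 6: start y=0.000, vy=2.166 → t=0.433, apex=0.235, x_land=130.521, impact vy=-2.166
  bounce: vy ← 0.62·2.166 = 1.343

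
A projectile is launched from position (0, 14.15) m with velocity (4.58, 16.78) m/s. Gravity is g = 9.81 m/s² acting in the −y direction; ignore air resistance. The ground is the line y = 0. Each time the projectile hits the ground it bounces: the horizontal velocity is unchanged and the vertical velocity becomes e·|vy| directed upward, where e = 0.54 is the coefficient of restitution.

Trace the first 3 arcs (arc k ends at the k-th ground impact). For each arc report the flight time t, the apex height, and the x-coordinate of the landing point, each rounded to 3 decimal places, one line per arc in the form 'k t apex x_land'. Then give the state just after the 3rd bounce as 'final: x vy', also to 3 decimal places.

1 4.121 28.501 18.874
2 2.603 8.311 30.798
3 1.406 2.423 37.236
final: 37.236 3.724

Arc 1: start y=14.150, vy=16.780 → t=4.121, apex=28.501, x_land=18.874, impact vy=-23.647
  bounce: vy ← 0.54·23.647 = 12.770
Arc 2: start y=0.000, vy=12.770 → t=2.603, apex=8.311, x_land=30.798, impact vy=-12.770
  bounce: vy ← 0.54·12.770 = 6.896
Arc 3: start y=0.000, vy=6.896 → t=1.406, apex=2.423, x_land=37.236, impact vy=-6.896
  bounce: vy ← 0.54·6.896 = 3.724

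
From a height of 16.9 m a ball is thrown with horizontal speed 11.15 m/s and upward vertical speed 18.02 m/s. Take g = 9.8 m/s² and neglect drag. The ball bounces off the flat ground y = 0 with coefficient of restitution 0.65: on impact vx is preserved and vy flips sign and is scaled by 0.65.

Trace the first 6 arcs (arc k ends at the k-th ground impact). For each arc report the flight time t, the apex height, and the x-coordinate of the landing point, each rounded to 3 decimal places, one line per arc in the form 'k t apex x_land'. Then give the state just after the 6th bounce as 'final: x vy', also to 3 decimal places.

Arc 1: start y=16.900, vy=18.020 → t=4.452, apex=33.467, x_land=49.642, impact vy=-25.612
  bounce: vy ← 0.65·25.612 = 16.648
Arc 2: start y=0.000, vy=16.648 → t=3.397, apex=14.140, x_land=87.524, impact vy=-16.648
  bounce: vy ← 0.65·16.648 = 10.821
Arc 3: start y=0.000, vy=10.821 → t=2.208, apex=5.974, x_land=112.147, impact vy=-10.821
  bounce: vy ← 0.65·10.821 = 7.034
Arc 4: start y=0.000, vy=7.034 → t=1.435, apex=2.524, x_land=128.152, impact vy=-7.034
  bounce: vy ← 0.65·7.034 = 4.572
Arc 5: start y=0.000, vy=4.572 → t=0.933, apex=1.066, x_land=138.556, impact vy=-4.572
  bounce: vy ← 0.65·4.572 = 2.972
Arc 6: start y=0.000, vy=2.972 → t=0.606, apex=0.451, x_land=145.318, impact vy=-2.972
  bounce: vy ← 0.65·2.972 = 1.932

1 4.452 33.467 49.642
2 3.397 14.140 87.524
3 2.208 5.974 112.147
4 1.435 2.524 128.152
5 0.933 1.066 138.556
6 0.606 0.451 145.318
final: 145.318 1.932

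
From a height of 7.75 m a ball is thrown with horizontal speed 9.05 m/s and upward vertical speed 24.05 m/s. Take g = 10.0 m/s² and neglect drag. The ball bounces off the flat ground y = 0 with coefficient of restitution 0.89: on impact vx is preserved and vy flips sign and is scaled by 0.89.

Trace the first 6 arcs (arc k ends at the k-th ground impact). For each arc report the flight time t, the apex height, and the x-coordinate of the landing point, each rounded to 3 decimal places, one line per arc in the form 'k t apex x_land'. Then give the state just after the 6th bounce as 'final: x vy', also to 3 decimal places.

1 5.113 36.670 46.274
2 4.820 29.046 89.899
3 4.290 23.008 128.726
4 3.818 18.224 163.282
5 3.398 14.436 194.036
6 3.024 11.434 221.408
final: 221.408 13.459

Arc 1: start y=7.750, vy=24.050 → t=5.113, apex=36.670, x_land=46.274, impact vy=-27.081
  bounce: vy ← 0.89·27.081 = 24.102
Arc 2: start y=0.000, vy=24.102 → t=4.820, apex=29.046, x_land=89.899, impact vy=-24.102
  bounce: vy ← 0.89·24.102 = 21.451
Arc 3: start y=0.000, vy=21.451 → t=4.290, apex=23.008, x_land=128.726, impact vy=-21.451
  bounce: vy ← 0.89·21.451 = 19.092
Arc 4: start y=0.000, vy=19.092 → t=3.818, apex=18.224, x_land=163.282, impact vy=-19.092
  bounce: vy ← 0.89·19.092 = 16.991
Arc 5: start y=0.000, vy=16.991 → t=3.398, apex=14.436, x_land=194.036, impact vy=-16.991
  bounce: vy ← 0.89·16.991 = 15.122
Arc 6: start y=0.000, vy=15.122 → t=3.024, apex=11.434, x_land=221.408, impact vy=-15.122
  bounce: vy ← 0.89·15.122 = 13.459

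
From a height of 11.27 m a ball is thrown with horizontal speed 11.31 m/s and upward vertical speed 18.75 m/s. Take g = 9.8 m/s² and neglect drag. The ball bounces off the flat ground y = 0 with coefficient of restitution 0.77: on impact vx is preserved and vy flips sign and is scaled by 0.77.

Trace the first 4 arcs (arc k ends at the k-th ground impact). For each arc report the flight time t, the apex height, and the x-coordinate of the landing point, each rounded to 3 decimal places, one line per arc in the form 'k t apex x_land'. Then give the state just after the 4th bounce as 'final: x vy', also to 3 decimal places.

1 4.355 29.207 49.252
2 3.760 17.317 91.775
3 2.895 10.267 124.518
4 2.229 6.087 149.730
final: 149.730 8.411

Arc 1: start y=11.270, vy=18.750 → t=4.355, apex=29.207, x_land=49.252, impact vy=-23.926
  bounce: vy ← 0.77·23.926 = 18.423
Arc 2: start y=0.000, vy=18.423 → t=3.760, apex=17.317, x_land=91.775, impact vy=-18.423
  bounce: vy ← 0.77·18.423 = 14.186
Arc 3: start y=0.000, vy=14.186 → t=2.895, apex=10.267, x_land=124.518, impact vy=-14.186
  bounce: vy ← 0.77·14.186 = 10.923
Arc 4: start y=0.000, vy=10.923 → t=2.229, apex=6.087, x_land=149.730, impact vy=-10.923
  bounce: vy ← 0.77·10.923 = 8.411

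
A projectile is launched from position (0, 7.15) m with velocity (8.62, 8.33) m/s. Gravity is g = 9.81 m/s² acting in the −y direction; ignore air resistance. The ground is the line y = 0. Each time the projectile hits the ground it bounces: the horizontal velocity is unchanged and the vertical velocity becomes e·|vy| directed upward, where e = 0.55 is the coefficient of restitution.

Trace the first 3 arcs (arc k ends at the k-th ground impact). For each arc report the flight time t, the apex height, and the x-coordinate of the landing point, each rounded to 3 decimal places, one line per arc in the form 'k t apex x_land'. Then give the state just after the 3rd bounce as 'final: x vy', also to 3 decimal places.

1 2.325 10.687 20.043
2 1.624 3.233 34.039
3 0.893 0.978 41.737
final: 41.737 2.409

Arc 1: start y=7.150, vy=8.330 → t=2.325, apex=10.687, x_land=20.043, impact vy=-14.480
  bounce: vy ← 0.55·14.480 = 7.964
Arc 2: start y=0.000, vy=7.964 → t=1.624, apex=3.233, x_land=34.039, impact vy=-7.964
  bounce: vy ← 0.55·7.964 = 4.380
Arc 3: start y=0.000, vy=4.380 → t=0.893, apex=0.978, x_land=41.737, impact vy=-4.380
  bounce: vy ← 0.55·4.380 = 2.409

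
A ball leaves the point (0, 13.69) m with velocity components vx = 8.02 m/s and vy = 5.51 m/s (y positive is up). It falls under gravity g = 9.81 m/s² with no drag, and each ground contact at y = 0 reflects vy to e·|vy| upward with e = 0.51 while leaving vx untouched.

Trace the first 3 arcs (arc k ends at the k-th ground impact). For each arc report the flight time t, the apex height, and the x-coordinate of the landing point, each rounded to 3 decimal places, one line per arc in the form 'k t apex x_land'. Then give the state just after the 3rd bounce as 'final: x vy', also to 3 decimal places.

Arc 1: start y=13.690, vy=5.510 → t=2.324, apex=15.237, x_land=18.640, impact vy=-17.290
  bounce: vy ← 0.51·17.290 = 8.818
Arc 2: start y=0.000, vy=8.818 → t=1.798, apex=3.963, x_land=33.058, impact vy=-8.818
  bounce: vy ← 0.51·8.818 = 4.497
Arc 3: start y=0.000, vy=4.497 → t=0.917, apex=1.031, x_land=40.412, impact vy=-4.497
  bounce: vy ← 0.51·4.497 = 2.294

1 2.324 15.237 18.640
2 1.798 3.963 33.058
3 0.917 1.031 40.412
final: 40.412 2.294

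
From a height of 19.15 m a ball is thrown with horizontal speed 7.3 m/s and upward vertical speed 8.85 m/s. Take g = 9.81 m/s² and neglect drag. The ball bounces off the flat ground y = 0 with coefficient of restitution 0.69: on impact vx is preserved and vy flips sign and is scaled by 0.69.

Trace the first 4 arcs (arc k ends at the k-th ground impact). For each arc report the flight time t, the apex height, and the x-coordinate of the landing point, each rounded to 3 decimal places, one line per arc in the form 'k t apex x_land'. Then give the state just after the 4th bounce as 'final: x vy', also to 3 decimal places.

1 3.074 23.142 22.442
2 2.998 11.018 44.324
3 2.068 5.246 59.422
4 1.427 2.497 69.840
final: 69.840 4.830

Arc 1: start y=19.150, vy=8.850 → t=3.074, apex=23.142, x_land=22.442, impact vy=-21.308
  bounce: vy ← 0.69·21.308 = 14.703
Arc 2: start y=0.000, vy=14.703 → t=2.998, apex=11.018, x_land=44.324, impact vy=-14.703
  bounce: vy ← 0.69·14.703 = 10.145
Arc 3: start y=0.000, vy=10.145 → t=2.068, apex=5.246, x_land=59.422, impact vy=-10.145
  bounce: vy ← 0.69·10.145 = 7.000
Arc 4: start y=0.000, vy=7.000 → t=1.427, apex=2.497, x_land=69.840, impact vy=-7.000
  bounce: vy ← 0.69·7.000 = 4.830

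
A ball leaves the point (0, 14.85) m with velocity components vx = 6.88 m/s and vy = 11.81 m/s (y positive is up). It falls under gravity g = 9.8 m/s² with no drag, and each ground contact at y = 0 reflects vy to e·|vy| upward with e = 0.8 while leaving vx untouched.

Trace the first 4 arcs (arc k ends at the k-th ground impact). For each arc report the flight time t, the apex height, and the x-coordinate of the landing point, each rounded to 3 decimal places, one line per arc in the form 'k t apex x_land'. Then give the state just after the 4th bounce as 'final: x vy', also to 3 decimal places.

Arc 1: start y=14.850, vy=11.810 → t=3.322, apex=21.966, x_land=22.858, impact vy=-20.749
  bounce: vy ← 0.8·20.749 = 16.599
Arc 2: start y=0.000, vy=16.599 → t=3.388, apex=14.058, x_land=46.165, impact vy=-16.599
  bounce: vy ← 0.8·16.599 = 13.280
Arc 3: start y=0.000, vy=13.280 → t=2.710, apex=8.997, x_land=64.811, impact vy=-13.280
  bounce: vy ← 0.8·13.280 = 10.624
Arc 4: start y=0.000, vy=10.624 → t=2.168, apex=5.758, x_land=79.727, impact vy=-10.624
  bounce: vy ← 0.8·10.624 = 8.499

1 3.322 21.966 22.858
2 3.388 14.058 46.165
3 2.710 8.997 64.811
4 2.168 5.758 79.727
final: 79.727 8.499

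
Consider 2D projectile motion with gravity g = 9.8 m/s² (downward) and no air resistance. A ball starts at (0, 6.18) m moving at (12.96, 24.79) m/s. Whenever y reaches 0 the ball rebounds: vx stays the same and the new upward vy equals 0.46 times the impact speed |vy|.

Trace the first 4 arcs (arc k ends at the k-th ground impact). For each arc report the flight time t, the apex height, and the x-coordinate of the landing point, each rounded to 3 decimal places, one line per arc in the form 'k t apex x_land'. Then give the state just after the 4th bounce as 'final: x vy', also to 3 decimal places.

1 5.297 37.534 68.653
2 2.546 7.942 101.652
3 1.171 1.681 116.832
4 0.539 0.356 123.815
final: 123.815 1.214

Arc 1: start y=6.180, vy=24.790 → t=5.297, apex=37.534, x_land=68.653, impact vy=-27.123
  bounce: vy ← 0.46·27.123 = 12.477
Arc 2: start y=0.000, vy=12.477 → t=2.546, apex=7.942, x_land=101.652, impact vy=-12.477
  bounce: vy ← 0.46·12.477 = 5.739
Arc 3: start y=0.000, vy=5.739 → t=1.171, apex=1.681, x_land=116.832, impact vy=-5.739
  bounce: vy ← 0.46·5.739 = 2.640
Arc 4: start y=0.000, vy=2.640 → t=0.539, apex=0.356, x_land=123.815, impact vy=-2.640
  bounce: vy ← 0.46·2.640 = 1.214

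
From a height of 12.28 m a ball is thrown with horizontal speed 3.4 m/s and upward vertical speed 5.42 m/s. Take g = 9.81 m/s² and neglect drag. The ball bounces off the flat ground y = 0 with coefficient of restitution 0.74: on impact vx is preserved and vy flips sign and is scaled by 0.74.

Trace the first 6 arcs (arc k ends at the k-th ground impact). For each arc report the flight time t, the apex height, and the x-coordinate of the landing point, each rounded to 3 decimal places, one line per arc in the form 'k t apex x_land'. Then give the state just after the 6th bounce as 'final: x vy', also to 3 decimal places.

Arc 1: start y=12.280, vy=5.420 → t=2.228, apex=13.777, x_land=7.577, impact vy=-16.441
  bounce: vy ← 0.74·16.441 = 12.166
Arc 2: start y=0.000, vy=12.166 → t=2.480, apex=7.544, x_land=16.010, impact vy=-12.166
  bounce: vy ← 0.74·12.166 = 9.003
Arc 3: start y=0.000, vy=9.003 → t=1.836, apex=4.131, x_land=22.251, impact vy=-9.003
  bounce: vy ← 0.74·9.003 = 6.662
Arc 4: start y=0.000, vy=6.662 → t=1.358, apex=2.262, x_land=26.869, impact vy=-6.662
  bounce: vy ← 0.74·6.662 = 4.930
Arc 5: start y=0.000, vy=4.930 → t=1.005, apex=1.239, x_land=30.286, impact vy=-4.930
  bounce: vy ← 0.74·4.930 = 3.648
Arc 6: start y=0.000, vy=3.648 → t=0.744, apex=0.678, x_land=32.815, impact vy=-3.648
  bounce: vy ← 0.74·3.648 = 2.700

1 2.228 13.777 7.577
2 2.480 7.544 16.010
3 1.836 4.131 22.251
4 1.358 2.262 26.869
5 1.005 1.239 30.286
6 0.744 0.678 32.815
final: 32.815 2.700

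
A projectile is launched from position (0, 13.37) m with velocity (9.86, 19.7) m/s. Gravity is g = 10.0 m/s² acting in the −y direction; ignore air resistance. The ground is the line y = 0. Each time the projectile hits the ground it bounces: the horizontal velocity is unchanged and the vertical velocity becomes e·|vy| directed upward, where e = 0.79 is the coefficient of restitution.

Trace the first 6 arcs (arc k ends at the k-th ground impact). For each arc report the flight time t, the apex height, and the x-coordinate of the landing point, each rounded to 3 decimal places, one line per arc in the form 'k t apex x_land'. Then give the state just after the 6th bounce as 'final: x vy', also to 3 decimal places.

Arc 1: start y=13.370, vy=19.700 → t=4.530, apex=32.774, x_land=44.668, impact vy=-25.603
  bounce: vy ← 0.79·25.603 = 20.226
Arc 2: start y=0.000, vy=20.226 → t=4.045, apex=20.455, x_land=84.554, impact vy=-20.226
  bounce: vy ← 0.79·20.226 = 15.979
Arc 3: start y=0.000, vy=15.979 → t=3.196, apex=12.766, x_land=116.064, impact vy=-15.979
  bounce: vy ← 0.79·15.979 = 12.623
Arc 4: start y=0.000, vy=12.623 → t=2.525, apex=7.967, x_land=140.956, impact vy=-12.623
  bounce: vy ← 0.79·12.623 = 9.972
Arc 5: start y=0.000, vy=9.972 → t=1.994, apex=4.972, x_land=160.622, impact vy=-9.972
  bounce: vy ← 0.79·9.972 = 7.878
Arc 6: start y=0.000, vy=7.878 → t=1.576, apex=3.103, x_land=176.157, impact vy=-7.878
  bounce: vy ← 0.79·7.878 = 6.224

1 4.530 32.774 44.668
2 4.045 20.455 84.554
3 3.196 12.766 116.064
4 2.525 7.967 140.956
5 1.994 4.972 160.622
6 1.576 3.103 176.157
final: 176.157 6.224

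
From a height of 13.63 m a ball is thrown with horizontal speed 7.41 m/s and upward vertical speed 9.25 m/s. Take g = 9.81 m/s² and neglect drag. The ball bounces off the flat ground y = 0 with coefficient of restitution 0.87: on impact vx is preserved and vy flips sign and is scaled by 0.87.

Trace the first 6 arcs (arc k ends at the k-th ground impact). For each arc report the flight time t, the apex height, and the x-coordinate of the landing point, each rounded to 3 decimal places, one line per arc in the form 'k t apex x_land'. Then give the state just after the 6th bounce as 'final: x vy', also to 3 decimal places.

1 2.858 17.991 21.178
2 3.332 13.617 45.872
3 2.899 10.307 67.355
4 2.522 7.801 86.045
5 2.194 5.905 102.305
6 1.909 4.469 116.452
final: 116.452 8.147

Arc 1: start y=13.630, vy=9.250 → t=2.858, apex=17.991, x_land=21.178, impact vy=-18.788
  bounce: vy ← 0.87·18.788 = 16.345
Arc 2: start y=0.000, vy=16.345 → t=3.332, apex=13.617, x_land=45.872, impact vy=-16.345
  bounce: vy ← 0.87·16.345 = 14.221
Arc 3: start y=0.000, vy=14.221 → t=2.899, apex=10.307, x_land=67.355, impact vy=-14.221
  bounce: vy ← 0.87·14.221 = 12.372
Arc 4: start y=0.000, vy=12.372 → t=2.522, apex=7.801, x_land=86.045, impact vy=-12.372
  bounce: vy ← 0.87·12.372 = 10.764
Arc 5: start y=0.000, vy=10.764 → t=2.194, apex=5.905, x_land=102.305, impact vy=-10.764
  bounce: vy ← 0.87·10.764 = 9.364
Arc 6: start y=0.000, vy=9.364 → t=1.909, apex=4.469, x_land=116.452, impact vy=-9.364
  bounce: vy ← 0.87·9.364 = 8.147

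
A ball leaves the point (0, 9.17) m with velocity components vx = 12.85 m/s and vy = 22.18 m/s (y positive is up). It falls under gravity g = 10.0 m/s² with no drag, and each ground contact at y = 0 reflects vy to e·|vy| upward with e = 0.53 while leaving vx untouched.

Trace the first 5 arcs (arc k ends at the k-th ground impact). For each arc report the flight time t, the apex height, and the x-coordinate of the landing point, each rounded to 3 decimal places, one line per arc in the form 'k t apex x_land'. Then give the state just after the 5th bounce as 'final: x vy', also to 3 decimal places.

Arc 1: start y=9.170, vy=22.180 → t=4.817, apex=33.768, x_land=61.895, impact vy=-25.988
  bounce: vy ← 0.53·25.988 = 13.773
Arc 2: start y=0.000, vy=13.773 → t=2.755, apex=9.485, x_land=97.293, impact vy=-13.773
  bounce: vy ← 0.53·13.773 = 7.300
Arc 3: start y=0.000, vy=7.300 → t=1.460, apex=2.664, x_land=116.054, impact vy=-7.300
  bounce: vy ← 0.53·7.300 = 3.869
Arc 4: start y=0.000, vy=3.869 → t=0.774, apex=0.748, x_land=125.997, impact vy=-3.869
  bounce: vy ← 0.53·3.869 = 2.051
Arc 5: start y=0.000, vy=2.051 → t=0.410, apex=0.210, x_land=131.267, impact vy=-2.051
  bounce: vy ← 0.53·2.051 = 1.087

1 4.817 33.768 61.895
2 2.755 9.485 97.293
3 1.460 2.664 116.054
4 0.774 0.748 125.997
5 0.410 0.210 131.267
final: 131.267 1.087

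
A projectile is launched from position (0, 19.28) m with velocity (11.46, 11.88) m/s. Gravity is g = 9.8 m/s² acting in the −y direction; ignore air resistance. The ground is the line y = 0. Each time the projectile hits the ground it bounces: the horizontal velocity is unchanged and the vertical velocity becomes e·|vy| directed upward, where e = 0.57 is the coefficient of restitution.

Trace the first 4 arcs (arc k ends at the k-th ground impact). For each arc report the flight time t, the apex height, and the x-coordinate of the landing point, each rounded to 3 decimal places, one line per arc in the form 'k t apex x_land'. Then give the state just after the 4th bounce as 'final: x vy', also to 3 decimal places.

1 3.537 26.481 40.533
2 2.650 8.604 70.904
3 1.511 2.795 88.216
4 0.861 0.908 98.083
final: 98.083 2.405

Arc 1: start y=19.280, vy=11.880 → t=3.537, apex=26.481, x_land=40.533, impact vy=-22.782
  bounce: vy ← 0.57·22.782 = 12.986
Arc 2: start y=0.000, vy=12.986 → t=2.650, apex=8.604, x_land=70.904, impact vy=-12.986
  bounce: vy ← 0.57·12.986 = 7.402
Arc 3: start y=0.000, vy=7.402 → t=1.511, apex=2.795, x_land=88.216, impact vy=-7.402
  bounce: vy ← 0.57·7.402 = 4.219
Arc 4: start y=0.000, vy=4.219 → t=0.861, apex=0.908, x_land=98.083, impact vy=-4.219
  bounce: vy ← 0.57·4.219 = 2.405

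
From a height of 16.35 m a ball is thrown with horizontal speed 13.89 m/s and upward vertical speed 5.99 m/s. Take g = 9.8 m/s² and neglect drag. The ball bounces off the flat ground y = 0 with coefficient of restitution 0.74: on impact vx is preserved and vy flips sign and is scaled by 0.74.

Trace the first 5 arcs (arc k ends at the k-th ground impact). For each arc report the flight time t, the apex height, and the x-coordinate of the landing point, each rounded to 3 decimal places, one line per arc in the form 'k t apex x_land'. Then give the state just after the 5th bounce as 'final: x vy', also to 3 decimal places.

Arc 1: start y=16.350, vy=5.990 → t=2.537, apex=18.181, x_land=35.245, impact vy=-18.877
  bounce: vy ← 0.74·18.877 = 13.969
Arc 2: start y=0.000, vy=13.969 → t=2.851, apex=9.956, x_land=74.843, impact vy=-13.969
  bounce: vy ← 0.74·13.969 = 10.337
Arc 3: start y=0.000, vy=10.337 → t=2.110, apex=5.452, x_land=104.145, impact vy=-10.337
  bounce: vy ← 0.74·10.337 = 7.649
Arc 4: start y=0.000, vy=7.649 → t=1.561, apex=2.985, x_land=125.829, impact vy=-7.649
  bounce: vy ← 0.74·7.649 = 5.661
Arc 5: start y=0.000, vy=5.661 → t=1.155, apex=1.635, x_land=141.875, impact vy=-5.661
  bounce: vy ← 0.74·5.661 = 4.189

1 2.537 18.181 35.245
2 2.851 9.956 74.843
3 2.110 5.452 104.145
4 1.561 2.985 125.829
5 1.155 1.635 141.875
final: 141.875 4.189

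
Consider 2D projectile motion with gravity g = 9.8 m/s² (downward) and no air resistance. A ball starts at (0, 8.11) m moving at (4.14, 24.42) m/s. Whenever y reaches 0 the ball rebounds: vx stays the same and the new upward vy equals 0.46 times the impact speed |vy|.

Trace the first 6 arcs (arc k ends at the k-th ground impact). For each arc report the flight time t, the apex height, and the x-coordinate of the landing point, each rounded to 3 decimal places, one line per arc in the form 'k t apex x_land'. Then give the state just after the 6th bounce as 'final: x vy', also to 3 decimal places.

Arc 1: start y=8.110, vy=24.420 → t=5.296, apex=38.535, x_land=21.926, impact vy=-27.483
  bounce: vy ← 0.46·27.483 = 12.642
Arc 2: start y=0.000, vy=12.642 → t=2.580, apex=8.154, x_land=32.607, impact vy=-12.642
  bounce: vy ← 0.46·12.642 = 5.815
Arc 3: start y=0.000, vy=5.815 → t=1.187, apex=1.725, x_land=37.521, impact vy=-5.815
  bounce: vy ← 0.46·5.815 = 2.675
Arc 4: start y=0.000, vy=2.675 → t=0.546, apex=0.365, x_land=39.781, impact vy=-2.675
  bounce: vy ← 0.46·2.675 = 1.231
Arc 5: start y=0.000, vy=1.231 → t=0.251, apex=0.077, x_land=40.821, impact vy=-1.231
  bounce: vy ← 0.46·1.231 = 0.566
Arc 6: start y=0.000, vy=0.566 → t=0.116, apex=0.016, x_land=41.299, impact vy=-0.566
  bounce: vy ← 0.46·0.566 = 0.260

1 5.296 38.535 21.926
2 2.580 8.154 32.607
3 1.187 1.725 37.521
4 0.546 0.365 39.781
5 0.251 0.077 40.821
6 0.116 0.016 41.299
final: 41.299 0.260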